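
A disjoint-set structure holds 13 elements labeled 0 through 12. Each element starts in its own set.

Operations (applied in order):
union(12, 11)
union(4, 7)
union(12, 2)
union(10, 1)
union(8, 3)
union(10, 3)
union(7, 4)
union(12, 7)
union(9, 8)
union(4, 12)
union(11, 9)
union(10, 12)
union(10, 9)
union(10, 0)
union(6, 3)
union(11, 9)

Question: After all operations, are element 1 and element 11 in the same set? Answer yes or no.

Answer: yes

Derivation:
Step 1: union(12, 11) -> merged; set of 12 now {11, 12}
Step 2: union(4, 7) -> merged; set of 4 now {4, 7}
Step 3: union(12, 2) -> merged; set of 12 now {2, 11, 12}
Step 4: union(10, 1) -> merged; set of 10 now {1, 10}
Step 5: union(8, 3) -> merged; set of 8 now {3, 8}
Step 6: union(10, 3) -> merged; set of 10 now {1, 3, 8, 10}
Step 7: union(7, 4) -> already same set; set of 7 now {4, 7}
Step 8: union(12, 7) -> merged; set of 12 now {2, 4, 7, 11, 12}
Step 9: union(9, 8) -> merged; set of 9 now {1, 3, 8, 9, 10}
Step 10: union(4, 12) -> already same set; set of 4 now {2, 4, 7, 11, 12}
Step 11: union(11, 9) -> merged; set of 11 now {1, 2, 3, 4, 7, 8, 9, 10, 11, 12}
Step 12: union(10, 12) -> already same set; set of 10 now {1, 2, 3, 4, 7, 8, 9, 10, 11, 12}
Step 13: union(10, 9) -> already same set; set of 10 now {1, 2, 3, 4, 7, 8, 9, 10, 11, 12}
Step 14: union(10, 0) -> merged; set of 10 now {0, 1, 2, 3, 4, 7, 8, 9, 10, 11, 12}
Step 15: union(6, 3) -> merged; set of 6 now {0, 1, 2, 3, 4, 6, 7, 8, 9, 10, 11, 12}
Step 16: union(11, 9) -> already same set; set of 11 now {0, 1, 2, 3, 4, 6, 7, 8, 9, 10, 11, 12}
Set of 1: {0, 1, 2, 3, 4, 6, 7, 8, 9, 10, 11, 12}; 11 is a member.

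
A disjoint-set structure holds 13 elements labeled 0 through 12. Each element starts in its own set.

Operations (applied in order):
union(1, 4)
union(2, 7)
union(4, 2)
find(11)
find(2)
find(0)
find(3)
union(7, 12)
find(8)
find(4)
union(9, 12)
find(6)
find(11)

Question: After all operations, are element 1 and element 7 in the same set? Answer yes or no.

Step 1: union(1, 4) -> merged; set of 1 now {1, 4}
Step 2: union(2, 7) -> merged; set of 2 now {2, 7}
Step 3: union(4, 2) -> merged; set of 4 now {1, 2, 4, 7}
Step 4: find(11) -> no change; set of 11 is {11}
Step 5: find(2) -> no change; set of 2 is {1, 2, 4, 7}
Step 6: find(0) -> no change; set of 0 is {0}
Step 7: find(3) -> no change; set of 3 is {3}
Step 8: union(7, 12) -> merged; set of 7 now {1, 2, 4, 7, 12}
Step 9: find(8) -> no change; set of 8 is {8}
Step 10: find(4) -> no change; set of 4 is {1, 2, 4, 7, 12}
Step 11: union(9, 12) -> merged; set of 9 now {1, 2, 4, 7, 9, 12}
Step 12: find(6) -> no change; set of 6 is {6}
Step 13: find(11) -> no change; set of 11 is {11}
Set of 1: {1, 2, 4, 7, 9, 12}; 7 is a member.

Answer: yes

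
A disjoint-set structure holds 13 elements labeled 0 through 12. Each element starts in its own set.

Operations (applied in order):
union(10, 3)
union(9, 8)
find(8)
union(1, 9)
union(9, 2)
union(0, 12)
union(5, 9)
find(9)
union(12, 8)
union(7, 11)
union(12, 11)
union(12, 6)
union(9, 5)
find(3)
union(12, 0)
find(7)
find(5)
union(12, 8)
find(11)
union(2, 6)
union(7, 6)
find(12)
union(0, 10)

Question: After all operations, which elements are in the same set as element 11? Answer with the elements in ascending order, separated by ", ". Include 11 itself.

Step 1: union(10, 3) -> merged; set of 10 now {3, 10}
Step 2: union(9, 8) -> merged; set of 9 now {8, 9}
Step 3: find(8) -> no change; set of 8 is {8, 9}
Step 4: union(1, 9) -> merged; set of 1 now {1, 8, 9}
Step 5: union(9, 2) -> merged; set of 9 now {1, 2, 8, 9}
Step 6: union(0, 12) -> merged; set of 0 now {0, 12}
Step 7: union(5, 9) -> merged; set of 5 now {1, 2, 5, 8, 9}
Step 8: find(9) -> no change; set of 9 is {1, 2, 5, 8, 9}
Step 9: union(12, 8) -> merged; set of 12 now {0, 1, 2, 5, 8, 9, 12}
Step 10: union(7, 11) -> merged; set of 7 now {7, 11}
Step 11: union(12, 11) -> merged; set of 12 now {0, 1, 2, 5, 7, 8, 9, 11, 12}
Step 12: union(12, 6) -> merged; set of 12 now {0, 1, 2, 5, 6, 7, 8, 9, 11, 12}
Step 13: union(9, 5) -> already same set; set of 9 now {0, 1, 2, 5, 6, 7, 8, 9, 11, 12}
Step 14: find(3) -> no change; set of 3 is {3, 10}
Step 15: union(12, 0) -> already same set; set of 12 now {0, 1, 2, 5, 6, 7, 8, 9, 11, 12}
Step 16: find(7) -> no change; set of 7 is {0, 1, 2, 5, 6, 7, 8, 9, 11, 12}
Step 17: find(5) -> no change; set of 5 is {0, 1, 2, 5, 6, 7, 8, 9, 11, 12}
Step 18: union(12, 8) -> already same set; set of 12 now {0, 1, 2, 5, 6, 7, 8, 9, 11, 12}
Step 19: find(11) -> no change; set of 11 is {0, 1, 2, 5, 6, 7, 8, 9, 11, 12}
Step 20: union(2, 6) -> already same set; set of 2 now {0, 1, 2, 5, 6, 7, 8, 9, 11, 12}
Step 21: union(7, 6) -> already same set; set of 7 now {0, 1, 2, 5, 6, 7, 8, 9, 11, 12}
Step 22: find(12) -> no change; set of 12 is {0, 1, 2, 5, 6, 7, 8, 9, 11, 12}
Step 23: union(0, 10) -> merged; set of 0 now {0, 1, 2, 3, 5, 6, 7, 8, 9, 10, 11, 12}
Component of 11: {0, 1, 2, 3, 5, 6, 7, 8, 9, 10, 11, 12}

Answer: 0, 1, 2, 3, 5, 6, 7, 8, 9, 10, 11, 12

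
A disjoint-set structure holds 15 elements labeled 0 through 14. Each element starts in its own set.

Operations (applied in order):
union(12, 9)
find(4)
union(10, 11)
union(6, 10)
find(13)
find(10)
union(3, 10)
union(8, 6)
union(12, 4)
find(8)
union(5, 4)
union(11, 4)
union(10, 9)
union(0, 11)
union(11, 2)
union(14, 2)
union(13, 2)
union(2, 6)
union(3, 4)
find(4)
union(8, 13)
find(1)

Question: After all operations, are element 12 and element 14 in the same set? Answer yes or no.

Step 1: union(12, 9) -> merged; set of 12 now {9, 12}
Step 2: find(4) -> no change; set of 4 is {4}
Step 3: union(10, 11) -> merged; set of 10 now {10, 11}
Step 4: union(6, 10) -> merged; set of 6 now {6, 10, 11}
Step 5: find(13) -> no change; set of 13 is {13}
Step 6: find(10) -> no change; set of 10 is {6, 10, 11}
Step 7: union(3, 10) -> merged; set of 3 now {3, 6, 10, 11}
Step 8: union(8, 6) -> merged; set of 8 now {3, 6, 8, 10, 11}
Step 9: union(12, 4) -> merged; set of 12 now {4, 9, 12}
Step 10: find(8) -> no change; set of 8 is {3, 6, 8, 10, 11}
Step 11: union(5, 4) -> merged; set of 5 now {4, 5, 9, 12}
Step 12: union(11, 4) -> merged; set of 11 now {3, 4, 5, 6, 8, 9, 10, 11, 12}
Step 13: union(10, 9) -> already same set; set of 10 now {3, 4, 5, 6, 8, 9, 10, 11, 12}
Step 14: union(0, 11) -> merged; set of 0 now {0, 3, 4, 5, 6, 8, 9, 10, 11, 12}
Step 15: union(11, 2) -> merged; set of 11 now {0, 2, 3, 4, 5, 6, 8, 9, 10, 11, 12}
Step 16: union(14, 2) -> merged; set of 14 now {0, 2, 3, 4, 5, 6, 8, 9, 10, 11, 12, 14}
Step 17: union(13, 2) -> merged; set of 13 now {0, 2, 3, 4, 5, 6, 8, 9, 10, 11, 12, 13, 14}
Step 18: union(2, 6) -> already same set; set of 2 now {0, 2, 3, 4, 5, 6, 8, 9, 10, 11, 12, 13, 14}
Step 19: union(3, 4) -> already same set; set of 3 now {0, 2, 3, 4, 5, 6, 8, 9, 10, 11, 12, 13, 14}
Step 20: find(4) -> no change; set of 4 is {0, 2, 3, 4, 5, 6, 8, 9, 10, 11, 12, 13, 14}
Step 21: union(8, 13) -> already same set; set of 8 now {0, 2, 3, 4, 5, 6, 8, 9, 10, 11, 12, 13, 14}
Step 22: find(1) -> no change; set of 1 is {1}
Set of 12: {0, 2, 3, 4, 5, 6, 8, 9, 10, 11, 12, 13, 14}; 14 is a member.

Answer: yes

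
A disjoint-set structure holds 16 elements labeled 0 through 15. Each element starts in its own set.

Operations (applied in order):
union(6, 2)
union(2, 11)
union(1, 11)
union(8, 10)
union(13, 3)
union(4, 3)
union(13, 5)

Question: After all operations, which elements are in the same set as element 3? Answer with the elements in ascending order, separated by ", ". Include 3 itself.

Answer: 3, 4, 5, 13

Derivation:
Step 1: union(6, 2) -> merged; set of 6 now {2, 6}
Step 2: union(2, 11) -> merged; set of 2 now {2, 6, 11}
Step 3: union(1, 11) -> merged; set of 1 now {1, 2, 6, 11}
Step 4: union(8, 10) -> merged; set of 8 now {8, 10}
Step 5: union(13, 3) -> merged; set of 13 now {3, 13}
Step 6: union(4, 3) -> merged; set of 4 now {3, 4, 13}
Step 7: union(13, 5) -> merged; set of 13 now {3, 4, 5, 13}
Component of 3: {3, 4, 5, 13}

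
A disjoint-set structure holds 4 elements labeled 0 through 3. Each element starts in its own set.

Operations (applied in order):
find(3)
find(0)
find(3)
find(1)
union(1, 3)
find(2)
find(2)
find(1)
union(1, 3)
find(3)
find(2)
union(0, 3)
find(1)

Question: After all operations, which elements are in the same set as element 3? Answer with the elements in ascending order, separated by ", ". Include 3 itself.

Step 1: find(3) -> no change; set of 3 is {3}
Step 2: find(0) -> no change; set of 0 is {0}
Step 3: find(3) -> no change; set of 3 is {3}
Step 4: find(1) -> no change; set of 1 is {1}
Step 5: union(1, 3) -> merged; set of 1 now {1, 3}
Step 6: find(2) -> no change; set of 2 is {2}
Step 7: find(2) -> no change; set of 2 is {2}
Step 8: find(1) -> no change; set of 1 is {1, 3}
Step 9: union(1, 3) -> already same set; set of 1 now {1, 3}
Step 10: find(3) -> no change; set of 3 is {1, 3}
Step 11: find(2) -> no change; set of 2 is {2}
Step 12: union(0, 3) -> merged; set of 0 now {0, 1, 3}
Step 13: find(1) -> no change; set of 1 is {0, 1, 3}
Component of 3: {0, 1, 3}

Answer: 0, 1, 3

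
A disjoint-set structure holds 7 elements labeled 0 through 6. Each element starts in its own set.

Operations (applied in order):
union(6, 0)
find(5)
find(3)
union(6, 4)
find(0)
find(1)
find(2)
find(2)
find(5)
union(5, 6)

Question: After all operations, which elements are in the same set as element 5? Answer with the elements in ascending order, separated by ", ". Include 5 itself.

Step 1: union(6, 0) -> merged; set of 6 now {0, 6}
Step 2: find(5) -> no change; set of 5 is {5}
Step 3: find(3) -> no change; set of 3 is {3}
Step 4: union(6, 4) -> merged; set of 6 now {0, 4, 6}
Step 5: find(0) -> no change; set of 0 is {0, 4, 6}
Step 6: find(1) -> no change; set of 1 is {1}
Step 7: find(2) -> no change; set of 2 is {2}
Step 8: find(2) -> no change; set of 2 is {2}
Step 9: find(5) -> no change; set of 5 is {5}
Step 10: union(5, 6) -> merged; set of 5 now {0, 4, 5, 6}
Component of 5: {0, 4, 5, 6}

Answer: 0, 4, 5, 6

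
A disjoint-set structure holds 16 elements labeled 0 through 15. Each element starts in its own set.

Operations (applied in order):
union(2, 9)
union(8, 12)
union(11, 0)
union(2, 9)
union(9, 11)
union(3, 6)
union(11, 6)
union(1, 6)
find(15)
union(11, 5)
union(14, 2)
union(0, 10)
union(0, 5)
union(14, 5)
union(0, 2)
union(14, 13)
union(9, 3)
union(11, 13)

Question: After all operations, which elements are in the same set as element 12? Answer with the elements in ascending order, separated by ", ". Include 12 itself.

Answer: 8, 12

Derivation:
Step 1: union(2, 9) -> merged; set of 2 now {2, 9}
Step 2: union(8, 12) -> merged; set of 8 now {8, 12}
Step 3: union(11, 0) -> merged; set of 11 now {0, 11}
Step 4: union(2, 9) -> already same set; set of 2 now {2, 9}
Step 5: union(9, 11) -> merged; set of 9 now {0, 2, 9, 11}
Step 6: union(3, 6) -> merged; set of 3 now {3, 6}
Step 7: union(11, 6) -> merged; set of 11 now {0, 2, 3, 6, 9, 11}
Step 8: union(1, 6) -> merged; set of 1 now {0, 1, 2, 3, 6, 9, 11}
Step 9: find(15) -> no change; set of 15 is {15}
Step 10: union(11, 5) -> merged; set of 11 now {0, 1, 2, 3, 5, 6, 9, 11}
Step 11: union(14, 2) -> merged; set of 14 now {0, 1, 2, 3, 5, 6, 9, 11, 14}
Step 12: union(0, 10) -> merged; set of 0 now {0, 1, 2, 3, 5, 6, 9, 10, 11, 14}
Step 13: union(0, 5) -> already same set; set of 0 now {0, 1, 2, 3, 5, 6, 9, 10, 11, 14}
Step 14: union(14, 5) -> already same set; set of 14 now {0, 1, 2, 3, 5, 6, 9, 10, 11, 14}
Step 15: union(0, 2) -> already same set; set of 0 now {0, 1, 2, 3, 5, 6, 9, 10, 11, 14}
Step 16: union(14, 13) -> merged; set of 14 now {0, 1, 2, 3, 5, 6, 9, 10, 11, 13, 14}
Step 17: union(9, 3) -> already same set; set of 9 now {0, 1, 2, 3, 5, 6, 9, 10, 11, 13, 14}
Step 18: union(11, 13) -> already same set; set of 11 now {0, 1, 2, 3, 5, 6, 9, 10, 11, 13, 14}
Component of 12: {8, 12}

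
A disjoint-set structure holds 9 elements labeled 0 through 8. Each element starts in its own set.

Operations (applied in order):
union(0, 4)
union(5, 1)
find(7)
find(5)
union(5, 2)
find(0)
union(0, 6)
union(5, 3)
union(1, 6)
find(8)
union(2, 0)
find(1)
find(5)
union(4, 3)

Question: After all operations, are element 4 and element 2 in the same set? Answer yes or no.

Step 1: union(0, 4) -> merged; set of 0 now {0, 4}
Step 2: union(5, 1) -> merged; set of 5 now {1, 5}
Step 3: find(7) -> no change; set of 7 is {7}
Step 4: find(5) -> no change; set of 5 is {1, 5}
Step 5: union(5, 2) -> merged; set of 5 now {1, 2, 5}
Step 6: find(0) -> no change; set of 0 is {0, 4}
Step 7: union(0, 6) -> merged; set of 0 now {0, 4, 6}
Step 8: union(5, 3) -> merged; set of 5 now {1, 2, 3, 5}
Step 9: union(1, 6) -> merged; set of 1 now {0, 1, 2, 3, 4, 5, 6}
Step 10: find(8) -> no change; set of 8 is {8}
Step 11: union(2, 0) -> already same set; set of 2 now {0, 1, 2, 3, 4, 5, 6}
Step 12: find(1) -> no change; set of 1 is {0, 1, 2, 3, 4, 5, 6}
Step 13: find(5) -> no change; set of 5 is {0, 1, 2, 3, 4, 5, 6}
Step 14: union(4, 3) -> already same set; set of 4 now {0, 1, 2, 3, 4, 5, 6}
Set of 4: {0, 1, 2, 3, 4, 5, 6}; 2 is a member.

Answer: yes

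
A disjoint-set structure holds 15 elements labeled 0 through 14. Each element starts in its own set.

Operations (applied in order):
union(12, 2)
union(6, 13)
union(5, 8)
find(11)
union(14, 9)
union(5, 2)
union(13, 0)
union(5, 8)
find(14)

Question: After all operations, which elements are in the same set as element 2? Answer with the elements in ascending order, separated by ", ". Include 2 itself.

Answer: 2, 5, 8, 12

Derivation:
Step 1: union(12, 2) -> merged; set of 12 now {2, 12}
Step 2: union(6, 13) -> merged; set of 6 now {6, 13}
Step 3: union(5, 8) -> merged; set of 5 now {5, 8}
Step 4: find(11) -> no change; set of 11 is {11}
Step 5: union(14, 9) -> merged; set of 14 now {9, 14}
Step 6: union(5, 2) -> merged; set of 5 now {2, 5, 8, 12}
Step 7: union(13, 0) -> merged; set of 13 now {0, 6, 13}
Step 8: union(5, 8) -> already same set; set of 5 now {2, 5, 8, 12}
Step 9: find(14) -> no change; set of 14 is {9, 14}
Component of 2: {2, 5, 8, 12}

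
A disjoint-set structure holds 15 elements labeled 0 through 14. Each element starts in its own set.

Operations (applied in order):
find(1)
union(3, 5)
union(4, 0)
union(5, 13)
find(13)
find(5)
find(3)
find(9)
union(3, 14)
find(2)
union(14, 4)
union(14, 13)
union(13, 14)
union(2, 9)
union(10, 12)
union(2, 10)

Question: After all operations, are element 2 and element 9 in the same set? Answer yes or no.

Step 1: find(1) -> no change; set of 1 is {1}
Step 2: union(3, 5) -> merged; set of 3 now {3, 5}
Step 3: union(4, 0) -> merged; set of 4 now {0, 4}
Step 4: union(5, 13) -> merged; set of 5 now {3, 5, 13}
Step 5: find(13) -> no change; set of 13 is {3, 5, 13}
Step 6: find(5) -> no change; set of 5 is {3, 5, 13}
Step 7: find(3) -> no change; set of 3 is {3, 5, 13}
Step 8: find(9) -> no change; set of 9 is {9}
Step 9: union(3, 14) -> merged; set of 3 now {3, 5, 13, 14}
Step 10: find(2) -> no change; set of 2 is {2}
Step 11: union(14, 4) -> merged; set of 14 now {0, 3, 4, 5, 13, 14}
Step 12: union(14, 13) -> already same set; set of 14 now {0, 3, 4, 5, 13, 14}
Step 13: union(13, 14) -> already same set; set of 13 now {0, 3, 4, 5, 13, 14}
Step 14: union(2, 9) -> merged; set of 2 now {2, 9}
Step 15: union(10, 12) -> merged; set of 10 now {10, 12}
Step 16: union(2, 10) -> merged; set of 2 now {2, 9, 10, 12}
Set of 2: {2, 9, 10, 12}; 9 is a member.

Answer: yes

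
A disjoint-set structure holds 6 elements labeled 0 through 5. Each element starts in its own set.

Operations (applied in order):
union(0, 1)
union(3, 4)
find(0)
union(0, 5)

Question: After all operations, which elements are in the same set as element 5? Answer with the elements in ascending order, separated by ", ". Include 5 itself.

Step 1: union(0, 1) -> merged; set of 0 now {0, 1}
Step 2: union(3, 4) -> merged; set of 3 now {3, 4}
Step 3: find(0) -> no change; set of 0 is {0, 1}
Step 4: union(0, 5) -> merged; set of 0 now {0, 1, 5}
Component of 5: {0, 1, 5}

Answer: 0, 1, 5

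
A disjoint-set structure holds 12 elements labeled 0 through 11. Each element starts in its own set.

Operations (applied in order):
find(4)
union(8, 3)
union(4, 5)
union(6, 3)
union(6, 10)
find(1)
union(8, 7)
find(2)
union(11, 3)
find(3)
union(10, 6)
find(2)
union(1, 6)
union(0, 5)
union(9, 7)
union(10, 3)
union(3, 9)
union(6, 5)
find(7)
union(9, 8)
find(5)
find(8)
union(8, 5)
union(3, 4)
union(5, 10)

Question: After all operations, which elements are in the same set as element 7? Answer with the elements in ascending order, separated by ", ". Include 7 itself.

Answer: 0, 1, 3, 4, 5, 6, 7, 8, 9, 10, 11

Derivation:
Step 1: find(4) -> no change; set of 4 is {4}
Step 2: union(8, 3) -> merged; set of 8 now {3, 8}
Step 3: union(4, 5) -> merged; set of 4 now {4, 5}
Step 4: union(6, 3) -> merged; set of 6 now {3, 6, 8}
Step 5: union(6, 10) -> merged; set of 6 now {3, 6, 8, 10}
Step 6: find(1) -> no change; set of 1 is {1}
Step 7: union(8, 7) -> merged; set of 8 now {3, 6, 7, 8, 10}
Step 8: find(2) -> no change; set of 2 is {2}
Step 9: union(11, 3) -> merged; set of 11 now {3, 6, 7, 8, 10, 11}
Step 10: find(3) -> no change; set of 3 is {3, 6, 7, 8, 10, 11}
Step 11: union(10, 6) -> already same set; set of 10 now {3, 6, 7, 8, 10, 11}
Step 12: find(2) -> no change; set of 2 is {2}
Step 13: union(1, 6) -> merged; set of 1 now {1, 3, 6, 7, 8, 10, 11}
Step 14: union(0, 5) -> merged; set of 0 now {0, 4, 5}
Step 15: union(9, 7) -> merged; set of 9 now {1, 3, 6, 7, 8, 9, 10, 11}
Step 16: union(10, 3) -> already same set; set of 10 now {1, 3, 6, 7, 8, 9, 10, 11}
Step 17: union(3, 9) -> already same set; set of 3 now {1, 3, 6, 7, 8, 9, 10, 11}
Step 18: union(6, 5) -> merged; set of 6 now {0, 1, 3, 4, 5, 6, 7, 8, 9, 10, 11}
Step 19: find(7) -> no change; set of 7 is {0, 1, 3, 4, 5, 6, 7, 8, 9, 10, 11}
Step 20: union(9, 8) -> already same set; set of 9 now {0, 1, 3, 4, 5, 6, 7, 8, 9, 10, 11}
Step 21: find(5) -> no change; set of 5 is {0, 1, 3, 4, 5, 6, 7, 8, 9, 10, 11}
Step 22: find(8) -> no change; set of 8 is {0, 1, 3, 4, 5, 6, 7, 8, 9, 10, 11}
Step 23: union(8, 5) -> already same set; set of 8 now {0, 1, 3, 4, 5, 6, 7, 8, 9, 10, 11}
Step 24: union(3, 4) -> already same set; set of 3 now {0, 1, 3, 4, 5, 6, 7, 8, 9, 10, 11}
Step 25: union(5, 10) -> already same set; set of 5 now {0, 1, 3, 4, 5, 6, 7, 8, 9, 10, 11}
Component of 7: {0, 1, 3, 4, 5, 6, 7, 8, 9, 10, 11}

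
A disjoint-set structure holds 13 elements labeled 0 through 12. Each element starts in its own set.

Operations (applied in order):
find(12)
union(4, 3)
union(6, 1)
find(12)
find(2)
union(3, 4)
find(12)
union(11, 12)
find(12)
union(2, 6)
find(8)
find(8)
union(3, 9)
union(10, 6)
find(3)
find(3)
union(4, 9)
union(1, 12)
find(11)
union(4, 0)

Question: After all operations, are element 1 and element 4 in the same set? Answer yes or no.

Answer: no

Derivation:
Step 1: find(12) -> no change; set of 12 is {12}
Step 2: union(4, 3) -> merged; set of 4 now {3, 4}
Step 3: union(6, 1) -> merged; set of 6 now {1, 6}
Step 4: find(12) -> no change; set of 12 is {12}
Step 5: find(2) -> no change; set of 2 is {2}
Step 6: union(3, 4) -> already same set; set of 3 now {3, 4}
Step 7: find(12) -> no change; set of 12 is {12}
Step 8: union(11, 12) -> merged; set of 11 now {11, 12}
Step 9: find(12) -> no change; set of 12 is {11, 12}
Step 10: union(2, 6) -> merged; set of 2 now {1, 2, 6}
Step 11: find(8) -> no change; set of 8 is {8}
Step 12: find(8) -> no change; set of 8 is {8}
Step 13: union(3, 9) -> merged; set of 3 now {3, 4, 9}
Step 14: union(10, 6) -> merged; set of 10 now {1, 2, 6, 10}
Step 15: find(3) -> no change; set of 3 is {3, 4, 9}
Step 16: find(3) -> no change; set of 3 is {3, 4, 9}
Step 17: union(4, 9) -> already same set; set of 4 now {3, 4, 9}
Step 18: union(1, 12) -> merged; set of 1 now {1, 2, 6, 10, 11, 12}
Step 19: find(11) -> no change; set of 11 is {1, 2, 6, 10, 11, 12}
Step 20: union(4, 0) -> merged; set of 4 now {0, 3, 4, 9}
Set of 1: {1, 2, 6, 10, 11, 12}; 4 is not a member.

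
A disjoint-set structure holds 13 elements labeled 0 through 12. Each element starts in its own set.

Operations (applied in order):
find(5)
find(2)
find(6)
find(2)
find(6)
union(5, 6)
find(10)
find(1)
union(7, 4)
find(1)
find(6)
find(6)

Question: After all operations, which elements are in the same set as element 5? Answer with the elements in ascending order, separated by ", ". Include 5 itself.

Step 1: find(5) -> no change; set of 5 is {5}
Step 2: find(2) -> no change; set of 2 is {2}
Step 3: find(6) -> no change; set of 6 is {6}
Step 4: find(2) -> no change; set of 2 is {2}
Step 5: find(6) -> no change; set of 6 is {6}
Step 6: union(5, 6) -> merged; set of 5 now {5, 6}
Step 7: find(10) -> no change; set of 10 is {10}
Step 8: find(1) -> no change; set of 1 is {1}
Step 9: union(7, 4) -> merged; set of 7 now {4, 7}
Step 10: find(1) -> no change; set of 1 is {1}
Step 11: find(6) -> no change; set of 6 is {5, 6}
Step 12: find(6) -> no change; set of 6 is {5, 6}
Component of 5: {5, 6}

Answer: 5, 6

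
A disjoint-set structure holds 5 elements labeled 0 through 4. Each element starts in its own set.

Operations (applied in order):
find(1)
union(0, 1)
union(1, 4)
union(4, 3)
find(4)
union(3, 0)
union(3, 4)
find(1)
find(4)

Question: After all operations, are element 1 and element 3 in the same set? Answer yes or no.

Answer: yes

Derivation:
Step 1: find(1) -> no change; set of 1 is {1}
Step 2: union(0, 1) -> merged; set of 0 now {0, 1}
Step 3: union(1, 4) -> merged; set of 1 now {0, 1, 4}
Step 4: union(4, 3) -> merged; set of 4 now {0, 1, 3, 4}
Step 5: find(4) -> no change; set of 4 is {0, 1, 3, 4}
Step 6: union(3, 0) -> already same set; set of 3 now {0, 1, 3, 4}
Step 7: union(3, 4) -> already same set; set of 3 now {0, 1, 3, 4}
Step 8: find(1) -> no change; set of 1 is {0, 1, 3, 4}
Step 9: find(4) -> no change; set of 4 is {0, 1, 3, 4}
Set of 1: {0, 1, 3, 4}; 3 is a member.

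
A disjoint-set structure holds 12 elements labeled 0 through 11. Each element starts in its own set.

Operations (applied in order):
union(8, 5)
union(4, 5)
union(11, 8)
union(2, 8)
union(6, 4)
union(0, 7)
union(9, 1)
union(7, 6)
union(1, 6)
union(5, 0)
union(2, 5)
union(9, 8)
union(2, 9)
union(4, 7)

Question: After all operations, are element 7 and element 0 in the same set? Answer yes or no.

Step 1: union(8, 5) -> merged; set of 8 now {5, 8}
Step 2: union(4, 5) -> merged; set of 4 now {4, 5, 8}
Step 3: union(11, 8) -> merged; set of 11 now {4, 5, 8, 11}
Step 4: union(2, 8) -> merged; set of 2 now {2, 4, 5, 8, 11}
Step 5: union(6, 4) -> merged; set of 6 now {2, 4, 5, 6, 8, 11}
Step 6: union(0, 7) -> merged; set of 0 now {0, 7}
Step 7: union(9, 1) -> merged; set of 9 now {1, 9}
Step 8: union(7, 6) -> merged; set of 7 now {0, 2, 4, 5, 6, 7, 8, 11}
Step 9: union(1, 6) -> merged; set of 1 now {0, 1, 2, 4, 5, 6, 7, 8, 9, 11}
Step 10: union(5, 0) -> already same set; set of 5 now {0, 1, 2, 4, 5, 6, 7, 8, 9, 11}
Step 11: union(2, 5) -> already same set; set of 2 now {0, 1, 2, 4, 5, 6, 7, 8, 9, 11}
Step 12: union(9, 8) -> already same set; set of 9 now {0, 1, 2, 4, 5, 6, 7, 8, 9, 11}
Step 13: union(2, 9) -> already same set; set of 2 now {0, 1, 2, 4, 5, 6, 7, 8, 9, 11}
Step 14: union(4, 7) -> already same set; set of 4 now {0, 1, 2, 4, 5, 6, 7, 8, 9, 11}
Set of 7: {0, 1, 2, 4, 5, 6, 7, 8, 9, 11}; 0 is a member.

Answer: yes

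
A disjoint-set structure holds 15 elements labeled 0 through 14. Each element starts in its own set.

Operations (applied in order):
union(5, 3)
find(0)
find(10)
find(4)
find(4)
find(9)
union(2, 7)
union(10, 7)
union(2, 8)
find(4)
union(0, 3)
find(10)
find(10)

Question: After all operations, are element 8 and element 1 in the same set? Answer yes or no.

Step 1: union(5, 3) -> merged; set of 5 now {3, 5}
Step 2: find(0) -> no change; set of 0 is {0}
Step 3: find(10) -> no change; set of 10 is {10}
Step 4: find(4) -> no change; set of 4 is {4}
Step 5: find(4) -> no change; set of 4 is {4}
Step 6: find(9) -> no change; set of 9 is {9}
Step 7: union(2, 7) -> merged; set of 2 now {2, 7}
Step 8: union(10, 7) -> merged; set of 10 now {2, 7, 10}
Step 9: union(2, 8) -> merged; set of 2 now {2, 7, 8, 10}
Step 10: find(4) -> no change; set of 4 is {4}
Step 11: union(0, 3) -> merged; set of 0 now {0, 3, 5}
Step 12: find(10) -> no change; set of 10 is {2, 7, 8, 10}
Step 13: find(10) -> no change; set of 10 is {2, 7, 8, 10}
Set of 8: {2, 7, 8, 10}; 1 is not a member.

Answer: no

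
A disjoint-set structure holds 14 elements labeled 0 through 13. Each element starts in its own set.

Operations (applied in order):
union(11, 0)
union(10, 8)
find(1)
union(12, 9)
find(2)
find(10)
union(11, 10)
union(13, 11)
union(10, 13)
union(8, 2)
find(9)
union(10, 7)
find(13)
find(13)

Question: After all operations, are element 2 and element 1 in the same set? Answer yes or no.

Answer: no

Derivation:
Step 1: union(11, 0) -> merged; set of 11 now {0, 11}
Step 2: union(10, 8) -> merged; set of 10 now {8, 10}
Step 3: find(1) -> no change; set of 1 is {1}
Step 4: union(12, 9) -> merged; set of 12 now {9, 12}
Step 5: find(2) -> no change; set of 2 is {2}
Step 6: find(10) -> no change; set of 10 is {8, 10}
Step 7: union(11, 10) -> merged; set of 11 now {0, 8, 10, 11}
Step 8: union(13, 11) -> merged; set of 13 now {0, 8, 10, 11, 13}
Step 9: union(10, 13) -> already same set; set of 10 now {0, 8, 10, 11, 13}
Step 10: union(8, 2) -> merged; set of 8 now {0, 2, 8, 10, 11, 13}
Step 11: find(9) -> no change; set of 9 is {9, 12}
Step 12: union(10, 7) -> merged; set of 10 now {0, 2, 7, 8, 10, 11, 13}
Step 13: find(13) -> no change; set of 13 is {0, 2, 7, 8, 10, 11, 13}
Step 14: find(13) -> no change; set of 13 is {0, 2, 7, 8, 10, 11, 13}
Set of 2: {0, 2, 7, 8, 10, 11, 13}; 1 is not a member.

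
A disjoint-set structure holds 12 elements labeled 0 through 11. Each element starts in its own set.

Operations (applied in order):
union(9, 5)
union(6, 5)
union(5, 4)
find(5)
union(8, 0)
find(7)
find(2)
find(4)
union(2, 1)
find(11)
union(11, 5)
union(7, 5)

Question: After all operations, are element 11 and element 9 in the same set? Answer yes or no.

Answer: yes

Derivation:
Step 1: union(9, 5) -> merged; set of 9 now {5, 9}
Step 2: union(6, 5) -> merged; set of 6 now {5, 6, 9}
Step 3: union(5, 4) -> merged; set of 5 now {4, 5, 6, 9}
Step 4: find(5) -> no change; set of 5 is {4, 5, 6, 9}
Step 5: union(8, 0) -> merged; set of 8 now {0, 8}
Step 6: find(7) -> no change; set of 7 is {7}
Step 7: find(2) -> no change; set of 2 is {2}
Step 8: find(4) -> no change; set of 4 is {4, 5, 6, 9}
Step 9: union(2, 1) -> merged; set of 2 now {1, 2}
Step 10: find(11) -> no change; set of 11 is {11}
Step 11: union(11, 5) -> merged; set of 11 now {4, 5, 6, 9, 11}
Step 12: union(7, 5) -> merged; set of 7 now {4, 5, 6, 7, 9, 11}
Set of 11: {4, 5, 6, 7, 9, 11}; 9 is a member.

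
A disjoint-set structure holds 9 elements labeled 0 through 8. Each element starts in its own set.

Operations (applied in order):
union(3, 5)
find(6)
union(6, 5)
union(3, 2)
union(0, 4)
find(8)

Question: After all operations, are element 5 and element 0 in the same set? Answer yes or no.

Step 1: union(3, 5) -> merged; set of 3 now {3, 5}
Step 2: find(6) -> no change; set of 6 is {6}
Step 3: union(6, 5) -> merged; set of 6 now {3, 5, 6}
Step 4: union(3, 2) -> merged; set of 3 now {2, 3, 5, 6}
Step 5: union(0, 4) -> merged; set of 0 now {0, 4}
Step 6: find(8) -> no change; set of 8 is {8}
Set of 5: {2, 3, 5, 6}; 0 is not a member.

Answer: no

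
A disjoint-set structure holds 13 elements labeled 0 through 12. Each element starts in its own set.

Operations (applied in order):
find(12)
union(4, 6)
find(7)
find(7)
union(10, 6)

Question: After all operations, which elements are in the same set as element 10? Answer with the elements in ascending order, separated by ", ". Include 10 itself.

Step 1: find(12) -> no change; set of 12 is {12}
Step 2: union(4, 6) -> merged; set of 4 now {4, 6}
Step 3: find(7) -> no change; set of 7 is {7}
Step 4: find(7) -> no change; set of 7 is {7}
Step 5: union(10, 6) -> merged; set of 10 now {4, 6, 10}
Component of 10: {4, 6, 10}

Answer: 4, 6, 10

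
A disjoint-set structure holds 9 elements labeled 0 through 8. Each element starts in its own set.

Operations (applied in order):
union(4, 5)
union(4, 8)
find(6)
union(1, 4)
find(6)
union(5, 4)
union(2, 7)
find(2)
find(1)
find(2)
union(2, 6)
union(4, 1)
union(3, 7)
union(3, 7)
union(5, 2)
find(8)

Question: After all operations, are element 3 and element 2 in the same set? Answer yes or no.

Answer: yes

Derivation:
Step 1: union(4, 5) -> merged; set of 4 now {4, 5}
Step 2: union(4, 8) -> merged; set of 4 now {4, 5, 8}
Step 3: find(6) -> no change; set of 6 is {6}
Step 4: union(1, 4) -> merged; set of 1 now {1, 4, 5, 8}
Step 5: find(6) -> no change; set of 6 is {6}
Step 6: union(5, 4) -> already same set; set of 5 now {1, 4, 5, 8}
Step 7: union(2, 7) -> merged; set of 2 now {2, 7}
Step 8: find(2) -> no change; set of 2 is {2, 7}
Step 9: find(1) -> no change; set of 1 is {1, 4, 5, 8}
Step 10: find(2) -> no change; set of 2 is {2, 7}
Step 11: union(2, 6) -> merged; set of 2 now {2, 6, 7}
Step 12: union(4, 1) -> already same set; set of 4 now {1, 4, 5, 8}
Step 13: union(3, 7) -> merged; set of 3 now {2, 3, 6, 7}
Step 14: union(3, 7) -> already same set; set of 3 now {2, 3, 6, 7}
Step 15: union(5, 2) -> merged; set of 5 now {1, 2, 3, 4, 5, 6, 7, 8}
Step 16: find(8) -> no change; set of 8 is {1, 2, 3, 4, 5, 6, 7, 8}
Set of 3: {1, 2, 3, 4, 5, 6, 7, 8}; 2 is a member.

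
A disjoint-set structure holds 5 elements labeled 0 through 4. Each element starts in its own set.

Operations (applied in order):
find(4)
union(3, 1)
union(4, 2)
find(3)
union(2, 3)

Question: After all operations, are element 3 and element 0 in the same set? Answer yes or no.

Step 1: find(4) -> no change; set of 4 is {4}
Step 2: union(3, 1) -> merged; set of 3 now {1, 3}
Step 3: union(4, 2) -> merged; set of 4 now {2, 4}
Step 4: find(3) -> no change; set of 3 is {1, 3}
Step 5: union(2, 3) -> merged; set of 2 now {1, 2, 3, 4}
Set of 3: {1, 2, 3, 4}; 0 is not a member.

Answer: no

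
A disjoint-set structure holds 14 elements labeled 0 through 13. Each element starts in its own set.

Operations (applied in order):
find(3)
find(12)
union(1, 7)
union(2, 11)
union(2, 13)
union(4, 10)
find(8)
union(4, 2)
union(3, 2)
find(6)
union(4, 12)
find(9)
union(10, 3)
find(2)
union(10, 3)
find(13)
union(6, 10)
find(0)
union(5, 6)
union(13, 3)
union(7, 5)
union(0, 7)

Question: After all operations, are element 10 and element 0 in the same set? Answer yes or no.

Answer: yes

Derivation:
Step 1: find(3) -> no change; set of 3 is {3}
Step 2: find(12) -> no change; set of 12 is {12}
Step 3: union(1, 7) -> merged; set of 1 now {1, 7}
Step 4: union(2, 11) -> merged; set of 2 now {2, 11}
Step 5: union(2, 13) -> merged; set of 2 now {2, 11, 13}
Step 6: union(4, 10) -> merged; set of 4 now {4, 10}
Step 7: find(8) -> no change; set of 8 is {8}
Step 8: union(4, 2) -> merged; set of 4 now {2, 4, 10, 11, 13}
Step 9: union(3, 2) -> merged; set of 3 now {2, 3, 4, 10, 11, 13}
Step 10: find(6) -> no change; set of 6 is {6}
Step 11: union(4, 12) -> merged; set of 4 now {2, 3, 4, 10, 11, 12, 13}
Step 12: find(9) -> no change; set of 9 is {9}
Step 13: union(10, 3) -> already same set; set of 10 now {2, 3, 4, 10, 11, 12, 13}
Step 14: find(2) -> no change; set of 2 is {2, 3, 4, 10, 11, 12, 13}
Step 15: union(10, 3) -> already same set; set of 10 now {2, 3, 4, 10, 11, 12, 13}
Step 16: find(13) -> no change; set of 13 is {2, 3, 4, 10, 11, 12, 13}
Step 17: union(6, 10) -> merged; set of 6 now {2, 3, 4, 6, 10, 11, 12, 13}
Step 18: find(0) -> no change; set of 0 is {0}
Step 19: union(5, 6) -> merged; set of 5 now {2, 3, 4, 5, 6, 10, 11, 12, 13}
Step 20: union(13, 3) -> already same set; set of 13 now {2, 3, 4, 5, 6, 10, 11, 12, 13}
Step 21: union(7, 5) -> merged; set of 7 now {1, 2, 3, 4, 5, 6, 7, 10, 11, 12, 13}
Step 22: union(0, 7) -> merged; set of 0 now {0, 1, 2, 3, 4, 5, 6, 7, 10, 11, 12, 13}
Set of 10: {0, 1, 2, 3, 4, 5, 6, 7, 10, 11, 12, 13}; 0 is a member.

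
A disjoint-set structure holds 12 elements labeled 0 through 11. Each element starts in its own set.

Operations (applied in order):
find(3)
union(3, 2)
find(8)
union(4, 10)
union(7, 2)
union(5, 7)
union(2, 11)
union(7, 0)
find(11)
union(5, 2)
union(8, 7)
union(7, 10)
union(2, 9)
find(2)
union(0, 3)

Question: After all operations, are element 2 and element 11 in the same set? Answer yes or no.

Answer: yes

Derivation:
Step 1: find(3) -> no change; set of 3 is {3}
Step 2: union(3, 2) -> merged; set of 3 now {2, 3}
Step 3: find(8) -> no change; set of 8 is {8}
Step 4: union(4, 10) -> merged; set of 4 now {4, 10}
Step 5: union(7, 2) -> merged; set of 7 now {2, 3, 7}
Step 6: union(5, 7) -> merged; set of 5 now {2, 3, 5, 7}
Step 7: union(2, 11) -> merged; set of 2 now {2, 3, 5, 7, 11}
Step 8: union(7, 0) -> merged; set of 7 now {0, 2, 3, 5, 7, 11}
Step 9: find(11) -> no change; set of 11 is {0, 2, 3, 5, 7, 11}
Step 10: union(5, 2) -> already same set; set of 5 now {0, 2, 3, 5, 7, 11}
Step 11: union(8, 7) -> merged; set of 8 now {0, 2, 3, 5, 7, 8, 11}
Step 12: union(7, 10) -> merged; set of 7 now {0, 2, 3, 4, 5, 7, 8, 10, 11}
Step 13: union(2, 9) -> merged; set of 2 now {0, 2, 3, 4, 5, 7, 8, 9, 10, 11}
Step 14: find(2) -> no change; set of 2 is {0, 2, 3, 4, 5, 7, 8, 9, 10, 11}
Step 15: union(0, 3) -> already same set; set of 0 now {0, 2, 3, 4, 5, 7, 8, 9, 10, 11}
Set of 2: {0, 2, 3, 4, 5, 7, 8, 9, 10, 11}; 11 is a member.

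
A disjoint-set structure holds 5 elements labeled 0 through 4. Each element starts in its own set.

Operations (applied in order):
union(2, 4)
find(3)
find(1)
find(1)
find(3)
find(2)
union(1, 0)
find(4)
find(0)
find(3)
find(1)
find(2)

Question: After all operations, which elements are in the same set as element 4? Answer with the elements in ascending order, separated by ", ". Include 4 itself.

Step 1: union(2, 4) -> merged; set of 2 now {2, 4}
Step 2: find(3) -> no change; set of 3 is {3}
Step 3: find(1) -> no change; set of 1 is {1}
Step 4: find(1) -> no change; set of 1 is {1}
Step 5: find(3) -> no change; set of 3 is {3}
Step 6: find(2) -> no change; set of 2 is {2, 4}
Step 7: union(1, 0) -> merged; set of 1 now {0, 1}
Step 8: find(4) -> no change; set of 4 is {2, 4}
Step 9: find(0) -> no change; set of 0 is {0, 1}
Step 10: find(3) -> no change; set of 3 is {3}
Step 11: find(1) -> no change; set of 1 is {0, 1}
Step 12: find(2) -> no change; set of 2 is {2, 4}
Component of 4: {2, 4}

Answer: 2, 4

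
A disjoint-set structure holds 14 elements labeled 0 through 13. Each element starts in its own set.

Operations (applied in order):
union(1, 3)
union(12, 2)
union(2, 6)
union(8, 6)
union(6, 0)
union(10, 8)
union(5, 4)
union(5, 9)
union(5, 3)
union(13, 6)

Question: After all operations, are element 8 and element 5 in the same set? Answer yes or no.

Answer: no

Derivation:
Step 1: union(1, 3) -> merged; set of 1 now {1, 3}
Step 2: union(12, 2) -> merged; set of 12 now {2, 12}
Step 3: union(2, 6) -> merged; set of 2 now {2, 6, 12}
Step 4: union(8, 6) -> merged; set of 8 now {2, 6, 8, 12}
Step 5: union(6, 0) -> merged; set of 6 now {0, 2, 6, 8, 12}
Step 6: union(10, 8) -> merged; set of 10 now {0, 2, 6, 8, 10, 12}
Step 7: union(5, 4) -> merged; set of 5 now {4, 5}
Step 8: union(5, 9) -> merged; set of 5 now {4, 5, 9}
Step 9: union(5, 3) -> merged; set of 5 now {1, 3, 4, 5, 9}
Step 10: union(13, 6) -> merged; set of 13 now {0, 2, 6, 8, 10, 12, 13}
Set of 8: {0, 2, 6, 8, 10, 12, 13}; 5 is not a member.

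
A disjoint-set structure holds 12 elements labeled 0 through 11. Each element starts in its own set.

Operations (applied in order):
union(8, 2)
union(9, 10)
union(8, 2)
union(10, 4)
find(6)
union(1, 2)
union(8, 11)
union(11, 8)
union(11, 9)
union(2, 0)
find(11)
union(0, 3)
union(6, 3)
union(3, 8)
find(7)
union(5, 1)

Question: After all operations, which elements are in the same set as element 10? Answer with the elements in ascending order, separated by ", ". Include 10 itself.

Step 1: union(8, 2) -> merged; set of 8 now {2, 8}
Step 2: union(9, 10) -> merged; set of 9 now {9, 10}
Step 3: union(8, 2) -> already same set; set of 8 now {2, 8}
Step 4: union(10, 4) -> merged; set of 10 now {4, 9, 10}
Step 5: find(6) -> no change; set of 6 is {6}
Step 6: union(1, 2) -> merged; set of 1 now {1, 2, 8}
Step 7: union(8, 11) -> merged; set of 8 now {1, 2, 8, 11}
Step 8: union(11, 8) -> already same set; set of 11 now {1, 2, 8, 11}
Step 9: union(11, 9) -> merged; set of 11 now {1, 2, 4, 8, 9, 10, 11}
Step 10: union(2, 0) -> merged; set of 2 now {0, 1, 2, 4, 8, 9, 10, 11}
Step 11: find(11) -> no change; set of 11 is {0, 1, 2, 4, 8, 9, 10, 11}
Step 12: union(0, 3) -> merged; set of 0 now {0, 1, 2, 3, 4, 8, 9, 10, 11}
Step 13: union(6, 3) -> merged; set of 6 now {0, 1, 2, 3, 4, 6, 8, 9, 10, 11}
Step 14: union(3, 8) -> already same set; set of 3 now {0, 1, 2, 3, 4, 6, 8, 9, 10, 11}
Step 15: find(7) -> no change; set of 7 is {7}
Step 16: union(5, 1) -> merged; set of 5 now {0, 1, 2, 3, 4, 5, 6, 8, 9, 10, 11}
Component of 10: {0, 1, 2, 3, 4, 5, 6, 8, 9, 10, 11}

Answer: 0, 1, 2, 3, 4, 5, 6, 8, 9, 10, 11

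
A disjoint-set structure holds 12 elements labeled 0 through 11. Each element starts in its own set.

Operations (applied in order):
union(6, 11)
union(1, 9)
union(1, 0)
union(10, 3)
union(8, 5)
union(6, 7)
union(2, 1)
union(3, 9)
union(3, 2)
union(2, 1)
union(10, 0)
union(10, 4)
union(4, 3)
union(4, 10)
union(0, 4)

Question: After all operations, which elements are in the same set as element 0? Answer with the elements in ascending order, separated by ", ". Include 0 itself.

Answer: 0, 1, 2, 3, 4, 9, 10

Derivation:
Step 1: union(6, 11) -> merged; set of 6 now {6, 11}
Step 2: union(1, 9) -> merged; set of 1 now {1, 9}
Step 3: union(1, 0) -> merged; set of 1 now {0, 1, 9}
Step 4: union(10, 3) -> merged; set of 10 now {3, 10}
Step 5: union(8, 5) -> merged; set of 8 now {5, 8}
Step 6: union(6, 7) -> merged; set of 6 now {6, 7, 11}
Step 7: union(2, 1) -> merged; set of 2 now {0, 1, 2, 9}
Step 8: union(3, 9) -> merged; set of 3 now {0, 1, 2, 3, 9, 10}
Step 9: union(3, 2) -> already same set; set of 3 now {0, 1, 2, 3, 9, 10}
Step 10: union(2, 1) -> already same set; set of 2 now {0, 1, 2, 3, 9, 10}
Step 11: union(10, 0) -> already same set; set of 10 now {0, 1, 2, 3, 9, 10}
Step 12: union(10, 4) -> merged; set of 10 now {0, 1, 2, 3, 4, 9, 10}
Step 13: union(4, 3) -> already same set; set of 4 now {0, 1, 2, 3, 4, 9, 10}
Step 14: union(4, 10) -> already same set; set of 4 now {0, 1, 2, 3, 4, 9, 10}
Step 15: union(0, 4) -> already same set; set of 0 now {0, 1, 2, 3, 4, 9, 10}
Component of 0: {0, 1, 2, 3, 4, 9, 10}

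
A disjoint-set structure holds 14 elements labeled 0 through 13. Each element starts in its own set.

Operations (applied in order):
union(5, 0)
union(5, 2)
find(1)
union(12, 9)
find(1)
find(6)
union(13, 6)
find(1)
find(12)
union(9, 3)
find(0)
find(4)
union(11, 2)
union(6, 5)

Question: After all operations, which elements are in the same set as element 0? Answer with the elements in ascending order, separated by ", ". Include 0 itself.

Answer: 0, 2, 5, 6, 11, 13

Derivation:
Step 1: union(5, 0) -> merged; set of 5 now {0, 5}
Step 2: union(5, 2) -> merged; set of 5 now {0, 2, 5}
Step 3: find(1) -> no change; set of 1 is {1}
Step 4: union(12, 9) -> merged; set of 12 now {9, 12}
Step 5: find(1) -> no change; set of 1 is {1}
Step 6: find(6) -> no change; set of 6 is {6}
Step 7: union(13, 6) -> merged; set of 13 now {6, 13}
Step 8: find(1) -> no change; set of 1 is {1}
Step 9: find(12) -> no change; set of 12 is {9, 12}
Step 10: union(9, 3) -> merged; set of 9 now {3, 9, 12}
Step 11: find(0) -> no change; set of 0 is {0, 2, 5}
Step 12: find(4) -> no change; set of 4 is {4}
Step 13: union(11, 2) -> merged; set of 11 now {0, 2, 5, 11}
Step 14: union(6, 5) -> merged; set of 6 now {0, 2, 5, 6, 11, 13}
Component of 0: {0, 2, 5, 6, 11, 13}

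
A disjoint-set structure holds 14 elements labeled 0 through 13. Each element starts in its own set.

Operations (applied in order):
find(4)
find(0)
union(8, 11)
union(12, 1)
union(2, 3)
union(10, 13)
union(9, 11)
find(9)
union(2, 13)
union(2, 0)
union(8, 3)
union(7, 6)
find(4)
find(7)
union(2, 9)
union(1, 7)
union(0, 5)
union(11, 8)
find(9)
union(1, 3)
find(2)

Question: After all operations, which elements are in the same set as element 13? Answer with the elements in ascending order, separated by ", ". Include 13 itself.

Answer: 0, 1, 2, 3, 5, 6, 7, 8, 9, 10, 11, 12, 13

Derivation:
Step 1: find(4) -> no change; set of 4 is {4}
Step 2: find(0) -> no change; set of 0 is {0}
Step 3: union(8, 11) -> merged; set of 8 now {8, 11}
Step 4: union(12, 1) -> merged; set of 12 now {1, 12}
Step 5: union(2, 3) -> merged; set of 2 now {2, 3}
Step 6: union(10, 13) -> merged; set of 10 now {10, 13}
Step 7: union(9, 11) -> merged; set of 9 now {8, 9, 11}
Step 8: find(9) -> no change; set of 9 is {8, 9, 11}
Step 9: union(2, 13) -> merged; set of 2 now {2, 3, 10, 13}
Step 10: union(2, 0) -> merged; set of 2 now {0, 2, 3, 10, 13}
Step 11: union(8, 3) -> merged; set of 8 now {0, 2, 3, 8, 9, 10, 11, 13}
Step 12: union(7, 6) -> merged; set of 7 now {6, 7}
Step 13: find(4) -> no change; set of 4 is {4}
Step 14: find(7) -> no change; set of 7 is {6, 7}
Step 15: union(2, 9) -> already same set; set of 2 now {0, 2, 3, 8, 9, 10, 11, 13}
Step 16: union(1, 7) -> merged; set of 1 now {1, 6, 7, 12}
Step 17: union(0, 5) -> merged; set of 0 now {0, 2, 3, 5, 8, 9, 10, 11, 13}
Step 18: union(11, 8) -> already same set; set of 11 now {0, 2, 3, 5, 8, 9, 10, 11, 13}
Step 19: find(9) -> no change; set of 9 is {0, 2, 3, 5, 8, 9, 10, 11, 13}
Step 20: union(1, 3) -> merged; set of 1 now {0, 1, 2, 3, 5, 6, 7, 8, 9, 10, 11, 12, 13}
Step 21: find(2) -> no change; set of 2 is {0, 1, 2, 3, 5, 6, 7, 8, 9, 10, 11, 12, 13}
Component of 13: {0, 1, 2, 3, 5, 6, 7, 8, 9, 10, 11, 12, 13}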